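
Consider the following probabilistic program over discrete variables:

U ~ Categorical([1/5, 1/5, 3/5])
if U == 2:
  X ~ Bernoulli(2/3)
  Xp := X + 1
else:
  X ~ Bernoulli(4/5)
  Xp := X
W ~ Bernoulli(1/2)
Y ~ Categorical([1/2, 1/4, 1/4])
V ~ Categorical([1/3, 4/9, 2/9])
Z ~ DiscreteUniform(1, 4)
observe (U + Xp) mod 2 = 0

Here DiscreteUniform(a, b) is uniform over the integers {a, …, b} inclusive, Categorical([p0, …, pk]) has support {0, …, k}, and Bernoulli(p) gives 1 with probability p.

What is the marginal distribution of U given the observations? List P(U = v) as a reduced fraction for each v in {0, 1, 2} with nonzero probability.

Enumerate traces; 216 have nonzero weight after conditioning:
  (U=0, X=0, W=0, Y=0, V=0, Z=1) weight 1/1200
  (U=0, X=0, W=0, Y=0, V=0, Z=2) weight 1/1200
  (U=0, X=0, W=0, Y=0, V=0, Z=3) weight 1/1200
  (U=0, X=0, W=0, Y=0, V=0, Z=4) weight 1/1200
  (U=0, X=0, W=0, Y=0, V=1, Z=1) weight 1/900
  (U=0, X=0, W=0, Y=0, V=1, Z=2) weight 1/900
  (U=0, X=0, W=0, Y=0, V=1, Z=3) weight 1/900
  (U=0, X=0, W=0, Y=0, V=1, Z=4) weight 1/900
  (U=1, X=1, W=0, Y=0, V=0, Z=1) weight 1/300
  (U=2, X=1, W=0, Y=0, V=0, Z=1) weight 1/120
  … 206 more
Group by U:
  weight(U=0) = 1/25
  weight(U=1) = 4/25
  weight(U=2) = 2/5
Total weight = 1/25 + 4/25 + 2/5 = 3/5
P(U=0 | obs) = 1/25 / 3/5 = 1/15
P(U=1 | obs) = 4/25 / 3/5 = 4/15
P(U=2 | obs) = 2/5 / 3/5 = 2/3

P(U=0) = 1/15, P(U=1) = 4/15, P(U=2) = 2/3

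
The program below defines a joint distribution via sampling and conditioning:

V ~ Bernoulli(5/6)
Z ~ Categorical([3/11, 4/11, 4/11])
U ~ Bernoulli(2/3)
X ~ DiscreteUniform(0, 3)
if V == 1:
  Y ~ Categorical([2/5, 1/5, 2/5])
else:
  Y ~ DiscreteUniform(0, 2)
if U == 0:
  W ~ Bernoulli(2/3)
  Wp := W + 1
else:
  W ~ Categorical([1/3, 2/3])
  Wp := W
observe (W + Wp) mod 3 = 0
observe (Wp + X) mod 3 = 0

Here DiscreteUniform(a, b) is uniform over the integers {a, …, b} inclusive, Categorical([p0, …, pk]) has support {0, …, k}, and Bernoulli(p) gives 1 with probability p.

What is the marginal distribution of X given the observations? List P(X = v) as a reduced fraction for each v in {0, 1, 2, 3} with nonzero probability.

P(X=0) = 1/3, P(X=1) = 1/3, P(X=3) = 1/3

Enumerate traces; 54 have nonzero weight after conditioning:
  (V=0, Z=0, U=0, X=1, Y=0, W=1) weight 1/1188
  (V=0, Z=0, U=0, X=1, Y=1, W=1) weight 1/1188
  (V=0, Z=0, U=0, X=1, Y=2, W=1) weight 1/1188
  (V=0, Z=0, U=1, X=0, Y=0, W=0) weight 1/1188
  (V=0, Z=0, U=1, X=0, Y=1, W=0) weight 1/1188
  (V=0, Z=0, U=1, X=0, Y=2, W=0) weight 1/1188
  (V=0, Z=0, U=1, X=3, Y=0, W=0) weight 1/1188
  (V=0, Z=0, U=1, X=3, Y=1, W=0) weight 1/1188
  … 46 more
Group by X:
  weight(X=0) = 1/18
  weight(X=1) = 1/18
  weight(X=3) = 1/18
Total weight = 1/18 + 1/18 + 1/18 = 1/6
P(X=0 | obs) = 1/18 / 1/6 = 1/3
P(X=1 | obs) = 1/18 / 1/6 = 1/3
P(X=3 | obs) = 1/18 / 1/6 = 1/3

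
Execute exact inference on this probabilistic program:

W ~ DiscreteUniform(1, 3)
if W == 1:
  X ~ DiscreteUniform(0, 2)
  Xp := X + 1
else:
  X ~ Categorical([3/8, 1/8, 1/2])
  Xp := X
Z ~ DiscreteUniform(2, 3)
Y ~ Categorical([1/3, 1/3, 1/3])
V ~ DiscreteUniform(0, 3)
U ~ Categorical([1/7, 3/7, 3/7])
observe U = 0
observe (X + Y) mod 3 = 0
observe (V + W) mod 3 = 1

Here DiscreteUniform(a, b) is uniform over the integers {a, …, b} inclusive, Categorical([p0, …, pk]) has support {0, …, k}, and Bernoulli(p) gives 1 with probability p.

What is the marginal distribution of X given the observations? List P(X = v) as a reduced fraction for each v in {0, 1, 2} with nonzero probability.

P(X=0) = 17/48, P(X=1) = 11/48, P(X=2) = 5/12

Enumerate traces; 24 have nonzero weight after conditioning:
  (W=1, X=0, Z=2, Y=0, V=0, U=0) weight 1/1512
  (W=1, X=0, Z=2, Y=0, V=3, U=0) weight 1/1512
  (W=1, X=0, Z=3, Y=0, V=0, U=0) weight 1/1512
  (W=1, X=0, Z=3, Y=0, V=3, U=0) weight 1/1512
  (W=1, X=1, Z=2, Y=2, V=0, U=0) weight 1/1512
  (W=1, X=1, Z=2, Y=2, V=3, U=0) weight 1/1512
  (W=1, X=1, Z=3, Y=2, V=0, U=0) weight 1/1512
  (W=1, X=1, Z=3, Y=2, V=3, U=0) weight 1/1512
  (W=1, X=2, Z=2, Y=1, V=0, U=0) weight 1/1512
  … 15 more
Group by X:
  weight(X=0) = 17/3024
  weight(X=1) = 11/3024
  weight(X=2) = 5/756
Total weight = 17/3024 + 11/3024 + 5/756 = 1/63
P(X=0 | obs) = 17/3024 / 1/63 = 17/48
P(X=1 | obs) = 11/3024 / 1/63 = 11/48
P(X=2 | obs) = 5/756 / 1/63 = 5/12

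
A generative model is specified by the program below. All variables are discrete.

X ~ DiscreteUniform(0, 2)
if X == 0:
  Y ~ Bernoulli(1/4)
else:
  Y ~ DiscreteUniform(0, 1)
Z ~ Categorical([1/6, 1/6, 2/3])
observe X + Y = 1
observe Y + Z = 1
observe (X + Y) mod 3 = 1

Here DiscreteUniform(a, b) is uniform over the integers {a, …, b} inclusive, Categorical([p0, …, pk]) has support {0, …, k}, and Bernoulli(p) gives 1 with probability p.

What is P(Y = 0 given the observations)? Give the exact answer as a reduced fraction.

P(Y = 0 | obs) = 2/3

Enumerate traces; 2 have nonzero weight after conditioning:
  (X=0, Y=1, Z=0) weight 1/72
  (X=1, Y=0, Z=1) weight 1/36
Group by Y:
  weight(Y=0) = 1/36
  weight(Y=1) = 1/72
Total weight = 1/36 + 1/72 = 1/24
P(Y=0 | obs) = 1/36 / 1/24 = 2/3
P(Y=1 | obs) = 1/72 / 1/24 = 1/3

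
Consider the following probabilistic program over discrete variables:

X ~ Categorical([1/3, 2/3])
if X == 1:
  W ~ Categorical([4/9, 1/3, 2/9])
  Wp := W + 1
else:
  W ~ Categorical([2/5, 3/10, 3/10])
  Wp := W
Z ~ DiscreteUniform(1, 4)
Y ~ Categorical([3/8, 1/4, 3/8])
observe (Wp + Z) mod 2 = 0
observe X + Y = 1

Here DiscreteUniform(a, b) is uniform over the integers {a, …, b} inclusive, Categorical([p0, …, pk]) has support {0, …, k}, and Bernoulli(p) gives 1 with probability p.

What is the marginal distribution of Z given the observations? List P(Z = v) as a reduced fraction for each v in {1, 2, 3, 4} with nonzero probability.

P(Z=1) = 23/80, P(Z=2) = 17/80, P(Z=3) = 23/80, P(Z=4) = 17/80

Enumerate traces; 12 have nonzero weight after conditioning:
  (X=0, W=0, Z=2, Y=1) weight 1/120
  (X=0, W=0, Z=4, Y=1) weight 1/120
  (X=0, W=1, Z=1, Y=1) weight 1/160
  (X=0, W=1, Z=3, Y=1) weight 1/160
  (X=0, W=2, Z=2, Y=1) weight 1/160
  (X=0, W=2, Z=4, Y=1) weight 1/160
  (X=1, W=0, Z=1, Y=0) weight 1/36
  (X=1, W=0, Z=3, Y=0) weight 1/36
  … 4 more
Group by Z:
  weight(Z=1) = 23/480
  weight(Z=2) = 17/480
  weight(Z=3) = 23/480
  weight(Z=4) = 17/480
Total weight = 23/480 + 17/480 + 23/480 + 17/480 = 1/6
P(Z=1 | obs) = 23/480 / 1/6 = 23/80
P(Z=2 | obs) = 17/480 / 1/6 = 17/80
P(Z=3 | obs) = 23/480 / 1/6 = 23/80
P(Z=4 | obs) = 17/480 / 1/6 = 17/80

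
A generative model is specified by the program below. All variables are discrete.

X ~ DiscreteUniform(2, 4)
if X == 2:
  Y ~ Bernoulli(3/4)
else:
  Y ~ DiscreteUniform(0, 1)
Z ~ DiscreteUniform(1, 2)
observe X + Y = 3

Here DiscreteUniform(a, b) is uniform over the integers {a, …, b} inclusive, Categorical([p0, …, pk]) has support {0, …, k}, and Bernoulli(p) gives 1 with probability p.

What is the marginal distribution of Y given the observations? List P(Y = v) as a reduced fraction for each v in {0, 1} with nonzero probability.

Enumerate traces; 4 have nonzero weight after conditioning:
  (X=2, Y=1, Z=1) weight 1/8
  (X=2, Y=1, Z=2) weight 1/8
  (X=3, Y=0, Z=1) weight 1/12
  (X=3, Y=0, Z=2) weight 1/12
Group by Y:
  weight(Y=0) = 1/6
  weight(Y=1) = 1/4
Total weight = 1/6 + 1/4 = 5/12
P(Y=0 | obs) = 1/6 / 5/12 = 2/5
P(Y=1 | obs) = 1/4 / 5/12 = 3/5

P(Y=0) = 2/5, P(Y=1) = 3/5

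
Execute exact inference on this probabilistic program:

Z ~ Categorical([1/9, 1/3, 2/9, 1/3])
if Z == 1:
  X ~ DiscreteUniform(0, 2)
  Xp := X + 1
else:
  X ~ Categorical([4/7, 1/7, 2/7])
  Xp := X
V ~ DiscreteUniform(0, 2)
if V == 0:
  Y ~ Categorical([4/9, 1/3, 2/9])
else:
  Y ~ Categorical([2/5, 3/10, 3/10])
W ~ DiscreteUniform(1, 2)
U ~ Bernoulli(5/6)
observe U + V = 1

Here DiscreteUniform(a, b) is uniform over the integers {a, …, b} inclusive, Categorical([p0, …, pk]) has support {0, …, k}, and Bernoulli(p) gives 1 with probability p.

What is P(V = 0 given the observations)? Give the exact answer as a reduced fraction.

P(V = 0 | obs) = 5/6

Enumerate traces; 144 have nonzero weight after conditioning:
  (Z=0, X=0, V=0, Y=0, W=1, U=1) weight 20/5103
  (Z=0, X=0, V=0, Y=0, W=2, U=1) weight 20/5103
  (Z=0, X=0, V=0, Y=1, W=1, U=1) weight 5/1701
  (Z=0, X=0, V=0, Y=1, W=2, U=1) weight 5/1701
  (Z=0, X=0, V=0, Y=2, W=1, U=1) weight 10/5103
  (Z=0, X=0, V=0, Y=2, W=2, U=1) weight 10/5103
  (Z=0, X=0, V=1, Y=0, W=1, U=0) weight 2/2835
  (Z=0, X=0, V=1, Y=0, W=2, U=0) weight 2/2835
  … 136 more
Group by V:
  weight(V=0) = 5/18
  weight(V=1) = 1/18
Total weight = 5/18 + 1/18 = 1/3
P(V=0 | obs) = 5/18 / 1/3 = 5/6
P(V=1 | obs) = 1/18 / 1/3 = 1/6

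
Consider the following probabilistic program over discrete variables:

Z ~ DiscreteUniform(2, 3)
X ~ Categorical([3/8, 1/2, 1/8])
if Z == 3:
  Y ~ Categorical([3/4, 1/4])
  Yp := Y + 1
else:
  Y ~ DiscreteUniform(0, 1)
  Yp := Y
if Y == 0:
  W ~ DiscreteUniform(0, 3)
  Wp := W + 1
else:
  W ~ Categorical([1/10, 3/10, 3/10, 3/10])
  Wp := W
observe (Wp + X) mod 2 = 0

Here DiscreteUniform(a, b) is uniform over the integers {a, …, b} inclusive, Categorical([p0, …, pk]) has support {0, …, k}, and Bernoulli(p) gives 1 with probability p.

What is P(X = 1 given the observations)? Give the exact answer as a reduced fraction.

Enumerate traces; 24 have nonzero weight after conditioning:
  (Z=2, X=0, Y=0, W=1) weight 3/128
  (Z=2, X=0, Y=0, W=3) weight 3/128
  (Z=2, X=0, Y=1, W=0) weight 3/320
  (Z=2, X=0, Y=1, W=2) weight 9/320
  (Z=2, X=1, Y=0, W=0) weight 1/32
  (Z=2, X=1, Y=0, W=2) weight 1/32
  (Z=2, X=1, Y=1, W=1) weight 3/80
  (Z=2, X=1, Y=1, W=3) weight 3/80
  (Z=2, X=2, Y=0, W=1) weight 1/128
  … 15 more
Group by X:
  weight(X=0) = 111/640
  weight(X=1) = 43/160
  weight(X=2) = 37/640
Total weight = 111/640 + 43/160 + 37/640 = 1/2
P(X=0 | obs) = 111/640 / 1/2 = 111/320
P(X=1 | obs) = 43/160 / 1/2 = 43/80
P(X=2 | obs) = 37/640 / 1/2 = 37/320

P(X = 1 | obs) = 43/80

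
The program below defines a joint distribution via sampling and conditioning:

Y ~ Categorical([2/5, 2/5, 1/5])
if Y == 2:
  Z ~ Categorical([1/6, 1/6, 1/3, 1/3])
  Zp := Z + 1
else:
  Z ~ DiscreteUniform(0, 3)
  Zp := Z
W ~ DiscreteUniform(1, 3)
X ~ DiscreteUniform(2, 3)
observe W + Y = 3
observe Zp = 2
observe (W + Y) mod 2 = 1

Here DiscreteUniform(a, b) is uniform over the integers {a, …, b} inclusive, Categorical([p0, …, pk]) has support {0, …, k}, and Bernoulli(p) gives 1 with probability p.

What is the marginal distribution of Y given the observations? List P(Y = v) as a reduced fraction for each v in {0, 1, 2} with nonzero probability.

P(Y=0) = 3/7, P(Y=1) = 3/7, P(Y=2) = 1/7

Enumerate traces; 6 have nonzero weight after conditioning:
  (Y=0, Z=2, W=3, X=2) weight 1/60
  (Y=0, Z=2, W=3, X=3) weight 1/60
  (Y=1, Z=2, W=2, X=2) weight 1/60
  (Y=1, Z=2, W=2, X=3) weight 1/60
  (Y=2, Z=1, W=1, X=2) weight 1/180
  (Y=2, Z=1, W=1, X=3) weight 1/180
Group by Y:
  weight(Y=0) = 1/30
  weight(Y=1) = 1/30
  weight(Y=2) = 1/90
Total weight = 1/30 + 1/30 + 1/90 = 7/90
P(Y=0 | obs) = 1/30 / 7/90 = 3/7
P(Y=1 | obs) = 1/30 / 7/90 = 3/7
P(Y=2 | obs) = 1/90 / 7/90 = 1/7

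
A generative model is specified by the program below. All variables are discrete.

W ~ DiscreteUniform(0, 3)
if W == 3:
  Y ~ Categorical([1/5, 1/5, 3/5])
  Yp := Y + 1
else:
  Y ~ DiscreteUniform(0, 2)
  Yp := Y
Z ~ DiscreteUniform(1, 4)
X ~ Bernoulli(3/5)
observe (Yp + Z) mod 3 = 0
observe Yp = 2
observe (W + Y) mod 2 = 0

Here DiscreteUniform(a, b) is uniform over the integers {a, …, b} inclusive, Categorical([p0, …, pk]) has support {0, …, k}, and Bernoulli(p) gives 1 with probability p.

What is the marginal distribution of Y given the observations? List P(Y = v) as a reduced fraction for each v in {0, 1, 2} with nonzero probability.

Enumerate traces; 12 have nonzero weight after conditioning:
  (W=0, Y=2, Z=1, X=0) weight 1/120
  (W=0, Y=2, Z=1, X=1) weight 1/80
  (W=0, Y=2, Z=4, X=0) weight 1/120
  (W=0, Y=2, Z=4, X=1) weight 1/80
  (W=2, Y=2, Z=1, X=0) weight 1/120
  (W=2, Y=2, Z=1, X=1) weight 1/80
  (W=2, Y=2, Z=4, X=0) weight 1/120
  (W=2, Y=2, Z=4, X=1) weight 1/80
  (W=3, Y=1, Z=1, X=0) weight 1/200
  … 3 more
Group by Y:
  weight(Y=1) = 1/40
  weight(Y=2) = 1/12
Total weight = 1/40 + 1/12 = 13/120
P(Y=1 | obs) = 1/40 / 13/120 = 3/13
P(Y=2 | obs) = 1/12 / 13/120 = 10/13

P(Y=1) = 3/13, P(Y=2) = 10/13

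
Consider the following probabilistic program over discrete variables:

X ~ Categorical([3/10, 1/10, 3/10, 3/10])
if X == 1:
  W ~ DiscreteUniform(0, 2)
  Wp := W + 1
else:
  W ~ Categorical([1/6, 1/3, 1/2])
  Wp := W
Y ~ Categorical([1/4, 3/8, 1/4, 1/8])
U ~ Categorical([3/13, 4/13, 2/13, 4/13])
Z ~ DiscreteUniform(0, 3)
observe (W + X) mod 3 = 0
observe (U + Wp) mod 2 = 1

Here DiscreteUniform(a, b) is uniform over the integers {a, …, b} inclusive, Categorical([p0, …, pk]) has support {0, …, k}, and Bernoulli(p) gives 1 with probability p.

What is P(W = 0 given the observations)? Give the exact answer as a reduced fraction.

P(W = 0 | obs) = 6/11

Enumerate traces; 128 have nonzero weight after conditioning:
  (X=0, W=0, Y=0, U=1, Z=0) weight 1/1040
  (X=0, W=0, Y=0, U=1, Z=1) weight 1/1040
  (X=0, W=0, Y=0, U=1, Z=2) weight 1/1040
  (X=0, W=0, Y=0, U=1, Z=3) weight 1/1040
  (X=0, W=0, Y=0, U=3, Z=0) weight 1/1040
  (X=0, W=0, Y=0, U=3, Z=1) weight 1/1040
  (X=0, W=0, Y=0, U=3, Z=2) weight 1/1040
  (X=0, W=0, Y=0, U=3, Z=3) weight 1/1040
  (X=1, W=2, Y=0, U=0, Z=0) weight 1/2080
  (X=2, W=1, Y=0, U=0, Z=0) weight 3/2080
  … 118 more
Group by W:
  weight(W=0) = 4/65
  weight(W=1) = 1/26
  weight(W=2) = 1/78
Total weight = 4/65 + 1/26 + 1/78 = 22/195
P(W=0 | obs) = 4/65 / 22/195 = 6/11
P(W=1 | obs) = 1/26 / 22/195 = 15/44
P(W=2 | obs) = 1/78 / 22/195 = 5/44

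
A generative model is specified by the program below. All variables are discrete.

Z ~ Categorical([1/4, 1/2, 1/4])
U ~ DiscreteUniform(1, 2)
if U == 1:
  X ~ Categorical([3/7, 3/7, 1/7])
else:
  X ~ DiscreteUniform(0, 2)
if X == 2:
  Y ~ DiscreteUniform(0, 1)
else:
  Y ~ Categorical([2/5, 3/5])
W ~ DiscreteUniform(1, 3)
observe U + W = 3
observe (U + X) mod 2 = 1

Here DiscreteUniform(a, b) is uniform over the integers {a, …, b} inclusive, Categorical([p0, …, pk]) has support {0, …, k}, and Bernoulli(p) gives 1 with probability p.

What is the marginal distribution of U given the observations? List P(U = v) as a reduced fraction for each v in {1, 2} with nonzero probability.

Enumerate traces; 18 have nonzero weight after conditioning:
  (Z=0, U=1, X=0, Y=0, W=2) weight 1/140
  (Z=0, U=1, X=0, Y=1, W=2) weight 3/280
  (Z=0, U=1, X=2, Y=0, W=2) weight 1/336
  (Z=0, U=1, X=2, Y=1, W=2) weight 1/336
  (Z=0, U=2, X=1, Y=0, W=1) weight 1/180
  (Z=0, U=2, X=1, Y=1, W=1) weight 1/120
  (Z=1, U=1, X=0, Y=0, W=2) weight 1/70
  (Z=1, U=1, X=0, Y=1, W=2) weight 3/140
  … 10 more
Group by U:
  weight(U=1) = 2/21
  weight(U=2) = 1/18
Total weight = 2/21 + 1/18 = 19/126
P(U=1 | obs) = 2/21 / 19/126 = 12/19
P(U=2 | obs) = 1/18 / 19/126 = 7/19

P(U=1) = 12/19, P(U=2) = 7/19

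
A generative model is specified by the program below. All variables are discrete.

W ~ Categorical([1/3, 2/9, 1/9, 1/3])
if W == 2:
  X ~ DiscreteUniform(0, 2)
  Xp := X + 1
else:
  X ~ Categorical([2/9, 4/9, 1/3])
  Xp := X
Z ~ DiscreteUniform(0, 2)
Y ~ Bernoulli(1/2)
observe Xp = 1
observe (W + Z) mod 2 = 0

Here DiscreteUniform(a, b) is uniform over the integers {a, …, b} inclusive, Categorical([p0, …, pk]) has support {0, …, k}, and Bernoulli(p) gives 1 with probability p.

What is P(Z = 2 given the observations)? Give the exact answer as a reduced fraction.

Enumerate traces; 12 have nonzero weight after conditioning:
  (W=0, X=1, Z=0, Y=0) weight 2/81
  (W=0, X=1, Z=0, Y=1) weight 2/81
  (W=0, X=1, Z=2, Y=0) weight 2/81
  (W=0, X=1, Z=2, Y=1) weight 2/81
  (W=1, X=1, Z=1, Y=0) weight 4/243
  (W=1, X=1, Z=1, Y=1) weight 4/243
  (W=2, X=0, Z=0, Y=0) weight 1/162
  (W=2, X=0, Z=0, Y=1) weight 1/162
  … 4 more
Group by Z:
  weight(Z=0) = 5/81
  weight(Z=1) = 20/243
  weight(Z=2) = 5/81
Total weight = 5/81 + 20/243 + 5/81 = 50/243
P(Z=0 | obs) = 5/81 / 50/243 = 3/10
P(Z=1 | obs) = 20/243 / 50/243 = 2/5
P(Z=2 | obs) = 5/81 / 50/243 = 3/10

P(Z = 2 | obs) = 3/10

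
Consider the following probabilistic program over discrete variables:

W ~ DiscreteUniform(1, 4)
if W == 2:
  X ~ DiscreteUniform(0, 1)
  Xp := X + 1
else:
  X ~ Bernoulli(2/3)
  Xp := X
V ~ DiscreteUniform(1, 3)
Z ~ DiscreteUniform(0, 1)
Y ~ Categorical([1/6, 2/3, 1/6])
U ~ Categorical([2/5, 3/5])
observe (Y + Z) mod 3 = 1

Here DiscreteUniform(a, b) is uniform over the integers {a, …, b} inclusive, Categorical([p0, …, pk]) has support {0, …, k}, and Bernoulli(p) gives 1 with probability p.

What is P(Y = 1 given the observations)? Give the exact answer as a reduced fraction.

P(Y = 1 | obs) = 4/5

Enumerate traces; 96 have nonzero weight after conditioning:
  (W=1, X=0, V=1, Z=0, Y=1, U=0) weight 1/270
  (W=1, X=0, V=1, Z=0, Y=1, U=1) weight 1/180
  (W=1, X=0, V=1, Z=1, Y=0, U=0) weight 1/1080
  (W=1, X=0, V=1, Z=1, Y=0, U=1) weight 1/720
  (W=1, X=0, V=2, Z=0, Y=1, U=0) weight 1/270
  (W=1, X=0, V=2, Z=0, Y=1, U=1) weight 1/180
  (W=1, X=0, V=2, Z=1, Y=0, U=0) weight 1/1080
  (W=1, X=0, V=2, Z=1, Y=0, U=1) weight 1/720
  … 88 more
Group by Y:
  weight(Y=0) = 1/12
  weight(Y=1) = 1/3
Total weight = 1/12 + 1/3 = 5/12
P(Y=0 | obs) = 1/12 / 5/12 = 1/5
P(Y=1 | obs) = 1/3 / 5/12 = 4/5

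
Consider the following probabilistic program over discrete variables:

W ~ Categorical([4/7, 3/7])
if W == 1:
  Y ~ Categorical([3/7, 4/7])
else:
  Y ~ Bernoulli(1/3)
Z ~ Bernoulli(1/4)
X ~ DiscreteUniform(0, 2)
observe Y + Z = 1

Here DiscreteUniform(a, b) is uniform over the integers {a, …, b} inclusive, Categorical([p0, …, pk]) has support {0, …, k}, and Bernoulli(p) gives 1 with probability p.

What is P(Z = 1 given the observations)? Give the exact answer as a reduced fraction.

P(Z = 1 | obs) = 83/275

Enumerate traces; 12 have nonzero weight after conditioning:
  (W=0, Y=0, Z=1, X=0) weight 2/63
  (W=0, Y=0, Z=1, X=1) weight 2/63
  (W=0, Y=0, Z=1, X=2) weight 2/63
  (W=0, Y=1, Z=0, X=0) weight 1/21
  (W=0, Y=1, Z=0, X=1) weight 1/21
  (W=0, Y=1, Z=0, X=2) weight 1/21
  (W=1, Y=0, Z=1, X=0) weight 3/196
  (W=1, Y=0, Z=1, X=1) weight 3/196
  … 4 more
Group by Z:
  weight(Z=0) = 16/49
  weight(Z=1) = 83/588
Total weight = 16/49 + 83/588 = 275/588
P(Z=0 | obs) = 16/49 / 275/588 = 192/275
P(Z=1 | obs) = 83/588 / 275/588 = 83/275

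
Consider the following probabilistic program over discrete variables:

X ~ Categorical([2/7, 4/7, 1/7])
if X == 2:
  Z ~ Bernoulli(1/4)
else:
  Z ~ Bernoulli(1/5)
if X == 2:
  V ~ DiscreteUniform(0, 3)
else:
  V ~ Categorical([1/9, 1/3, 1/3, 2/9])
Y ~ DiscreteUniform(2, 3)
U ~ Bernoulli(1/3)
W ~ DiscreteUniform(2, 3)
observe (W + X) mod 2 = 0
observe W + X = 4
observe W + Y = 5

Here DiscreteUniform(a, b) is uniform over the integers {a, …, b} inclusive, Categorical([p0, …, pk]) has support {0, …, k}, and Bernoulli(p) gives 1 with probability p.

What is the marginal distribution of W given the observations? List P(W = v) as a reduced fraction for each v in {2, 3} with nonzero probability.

Enumerate traces; 32 have nonzero weight after conditioning:
  (X=1, Z=0, V=0, Y=2, U=0, W=3) weight 8/945
  (X=1, Z=0, V=0, Y=2, U=1, W=3) weight 4/945
  (X=1, Z=0, V=1, Y=2, U=0, W=3) weight 8/315
  (X=1, Z=0, V=1, Y=2, U=1, W=3) weight 4/315
  (X=1, Z=0, V=2, Y=2, U=0, W=3) weight 8/315
  (X=1, Z=0, V=2, Y=2, U=1, W=3) weight 4/315
  (X=1, Z=0, V=3, Y=2, U=0, W=3) weight 16/945
  (X=1, Z=0, V=3, Y=2, U=1, W=3) weight 8/945
  (X=2, Z=0, V=0, Y=3, U=0, W=2) weight 1/224
  … 23 more
Group by W:
  weight(W=2) = 1/28
  weight(W=3) = 1/7
Total weight = 1/28 + 1/7 = 5/28
P(W=2 | obs) = 1/28 / 5/28 = 1/5
P(W=3 | obs) = 1/7 / 5/28 = 4/5

P(W=2) = 1/5, P(W=3) = 4/5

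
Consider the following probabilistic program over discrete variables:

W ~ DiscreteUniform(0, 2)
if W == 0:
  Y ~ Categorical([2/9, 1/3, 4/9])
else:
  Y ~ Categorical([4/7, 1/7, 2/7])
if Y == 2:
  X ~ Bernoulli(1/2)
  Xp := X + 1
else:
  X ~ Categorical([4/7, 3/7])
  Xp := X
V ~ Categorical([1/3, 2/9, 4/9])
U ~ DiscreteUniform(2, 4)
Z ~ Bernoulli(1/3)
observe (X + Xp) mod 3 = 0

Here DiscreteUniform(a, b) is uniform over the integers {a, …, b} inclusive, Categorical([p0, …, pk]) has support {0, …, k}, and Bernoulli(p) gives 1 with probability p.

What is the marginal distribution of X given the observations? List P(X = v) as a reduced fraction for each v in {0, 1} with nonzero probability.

P(X=0) = 125/181, P(X=1) = 56/181

Enumerate traces; 162 have nonzero weight after conditioning:
  (W=0, Y=0, X=0, V=0, U=2, Z=0) weight 16/5103
  (W=0, Y=0, X=0, V=0, U=2, Z=1) weight 8/5103
  (W=0, Y=0, X=0, V=0, U=3, Z=0) weight 16/5103
  (W=0, Y=0, X=0, V=0, U=3, Z=1) weight 8/5103
  (W=0, Y=0, X=0, V=0, U=4, Z=0) weight 16/5103
  (W=0, Y=0, X=0, V=0, U=4, Z=1) weight 8/5103
  (W=0, Y=0, X=0, V=1, U=2, Z=0) weight 32/15309
  (W=0, Y=0, X=0, V=1, U=2, Z=1) weight 16/15309
  (W=0, Y=2, X=1, V=0, U=2, Z=0) weight 4/729
  … 153 more
Group by X:
  weight(X=0) = 500/1323
  weight(X=1) = 32/189
Total weight = 500/1323 + 32/189 = 724/1323
P(X=0 | obs) = 500/1323 / 724/1323 = 125/181
P(X=1 | obs) = 32/189 / 724/1323 = 56/181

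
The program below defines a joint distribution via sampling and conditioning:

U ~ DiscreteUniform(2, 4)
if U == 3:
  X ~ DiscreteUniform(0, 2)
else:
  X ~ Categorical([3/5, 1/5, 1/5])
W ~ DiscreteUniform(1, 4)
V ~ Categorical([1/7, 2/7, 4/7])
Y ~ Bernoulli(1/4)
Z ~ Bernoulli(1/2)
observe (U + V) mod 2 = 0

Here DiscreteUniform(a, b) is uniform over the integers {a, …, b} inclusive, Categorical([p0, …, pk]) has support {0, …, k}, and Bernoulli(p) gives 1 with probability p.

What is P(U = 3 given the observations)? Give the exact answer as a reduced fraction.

P(U = 3 | obs) = 1/6

Enumerate traces; 240 have nonzero weight after conditioning:
  (U=2, X=0, W=1, V=0, Y=0, Z=0) weight 3/1120
  (U=2, X=0, W=1, V=0, Y=0, Z=1) weight 3/1120
  (U=2, X=0, W=1, V=0, Y=1, Z=0) weight 1/1120
  (U=2, X=0, W=1, V=0, Y=1, Z=1) weight 1/1120
  (U=2, X=0, W=1, V=2, Y=0, Z=0) weight 3/280
  (U=2, X=0, W=1, V=2, Y=0, Z=1) weight 3/280
  (U=2, X=0, W=1, V=2, Y=1, Z=0) weight 1/280
  (U=2, X=0, W=1, V=2, Y=1, Z=1) weight 1/280
  (U=3, X=0, W=1, V=1, Y=0, Z=0) weight 1/336
  (U=4, X=0, W=1, V=0, Y=0, Z=0) weight 3/1120
  … 230 more
Group by U:
  weight(U=2) = 5/21
  weight(U=3) = 2/21
  weight(U=4) = 5/21
Total weight = 5/21 + 2/21 + 5/21 = 4/7
P(U=2 | obs) = 5/21 / 4/7 = 5/12
P(U=3 | obs) = 2/21 / 4/7 = 1/6
P(U=4 | obs) = 5/21 / 4/7 = 5/12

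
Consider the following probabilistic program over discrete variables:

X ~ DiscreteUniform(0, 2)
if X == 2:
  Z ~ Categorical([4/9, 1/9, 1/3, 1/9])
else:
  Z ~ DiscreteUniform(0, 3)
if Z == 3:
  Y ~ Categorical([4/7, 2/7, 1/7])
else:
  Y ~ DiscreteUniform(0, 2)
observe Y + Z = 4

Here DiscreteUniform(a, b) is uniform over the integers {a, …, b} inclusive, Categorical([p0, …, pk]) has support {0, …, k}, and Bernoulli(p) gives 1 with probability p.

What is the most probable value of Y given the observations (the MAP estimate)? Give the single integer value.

argmax_v P(Y = v | obs) = 2

Enumerate traces; 6 have nonzero weight after conditioning:
  (X=0, Z=2, Y=2) weight 1/36
  (X=0, Z=3, Y=1) weight 1/42
  (X=1, Z=2, Y=2) weight 1/36
  (X=1, Z=3, Y=1) weight 1/42
  (X=2, Z=2, Y=2) weight 1/27
  (X=2, Z=3, Y=1) weight 2/189
Group by Y:
  weight(Y=1) = 11/189
  weight(Y=2) = 5/54
Total weight = 11/189 + 5/54 = 19/126
P(Y=1 | obs) = 11/189 / 19/126 = 22/57
P(Y=2 | obs) = 5/54 / 19/126 = 35/57
argmax = 2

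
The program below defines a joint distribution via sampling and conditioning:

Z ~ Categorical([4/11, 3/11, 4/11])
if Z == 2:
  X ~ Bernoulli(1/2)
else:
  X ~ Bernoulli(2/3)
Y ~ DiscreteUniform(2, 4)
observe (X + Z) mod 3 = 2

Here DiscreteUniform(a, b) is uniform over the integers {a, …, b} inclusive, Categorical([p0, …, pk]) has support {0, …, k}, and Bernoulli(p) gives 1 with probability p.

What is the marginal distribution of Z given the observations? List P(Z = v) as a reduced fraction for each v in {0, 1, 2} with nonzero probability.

P(Z=1) = 1/2, P(Z=2) = 1/2

Enumerate traces; 6 have nonzero weight after conditioning:
  (Z=1, X=1, Y=2) weight 2/33
  (Z=1, X=1, Y=3) weight 2/33
  (Z=1, X=1, Y=4) weight 2/33
  (Z=2, X=0, Y=2) weight 2/33
  (Z=2, X=0, Y=3) weight 2/33
  (Z=2, X=0, Y=4) weight 2/33
Group by Z:
  weight(Z=1) = 2/11
  weight(Z=2) = 2/11
Total weight = 2/11 + 2/11 = 4/11
P(Z=1 | obs) = 2/11 / 4/11 = 1/2
P(Z=2 | obs) = 2/11 / 4/11 = 1/2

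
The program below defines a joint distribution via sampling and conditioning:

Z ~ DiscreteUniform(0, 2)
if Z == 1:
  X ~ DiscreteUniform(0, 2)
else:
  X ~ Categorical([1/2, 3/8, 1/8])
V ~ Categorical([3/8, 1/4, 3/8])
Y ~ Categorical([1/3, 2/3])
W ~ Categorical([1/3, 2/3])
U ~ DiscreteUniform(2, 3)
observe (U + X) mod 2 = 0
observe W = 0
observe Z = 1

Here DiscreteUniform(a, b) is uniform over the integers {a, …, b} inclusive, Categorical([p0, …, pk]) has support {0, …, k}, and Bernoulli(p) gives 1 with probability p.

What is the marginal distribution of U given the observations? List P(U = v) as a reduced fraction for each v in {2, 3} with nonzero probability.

Enumerate traces; 18 have nonzero weight after conditioning:
  (Z=1, X=0, V=0, Y=0, W=0, U=2) weight 1/432
  (Z=1, X=0, V=0, Y=1, W=0, U=2) weight 1/216
  (Z=1, X=0, V=1, Y=0, W=0, U=2) weight 1/648
  (Z=1, X=0, V=1, Y=1, W=0, U=2) weight 1/324
  (Z=1, X=0, V=2, Y=0, W=0, U=2) weight 1/432
  (Z=1, X=0, V=2, Y=1, W=0, U=2) weight 1/216
  (Z=1, X=1, V=0, Y=0, W=0, U=3) weight 1/432
  (Z=1, X=1, V=0, Y=1, W=0, U=3) weight 1/216
  … 10 more
Group by U:
  weight(U=2) = 1/27
  weight(U=3) = 1/54
Total weight = 1/27 + 1/54 = 1/18
P(U=2 | obs) = 1/27 / 1/18 = 2/3
P(U=3 | obs) = 1/54 / 1/18 = 1/3

P(U=2) = 2/3, P(U=3) = 1/3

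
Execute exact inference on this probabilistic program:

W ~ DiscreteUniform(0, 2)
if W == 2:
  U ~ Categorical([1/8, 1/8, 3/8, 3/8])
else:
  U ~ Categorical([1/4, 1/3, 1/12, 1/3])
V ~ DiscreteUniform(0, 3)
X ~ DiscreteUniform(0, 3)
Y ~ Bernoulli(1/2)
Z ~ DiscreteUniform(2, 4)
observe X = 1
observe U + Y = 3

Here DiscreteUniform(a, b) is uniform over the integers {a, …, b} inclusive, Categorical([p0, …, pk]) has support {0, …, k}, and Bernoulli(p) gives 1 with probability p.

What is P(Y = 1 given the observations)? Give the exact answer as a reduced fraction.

Enumerate traces; 72 have nonzero weight after conditioning:
  (W=0, U=2, V=0, X=1, Y=1, Z=2) weight 1/3456
  (W=0, U=2, V=0, X=1, Y=1, Z=3) weight 1/3456
  (W=0, U=2, V=0, X=1, Y=1, Z=4) weight 1/3456
  (W=0, U=2, V=1, X=1, Y=1, Z=2) weight 1/3456
  (W=0, U=2, V=1, X=1, Y=1, Z=3) weight 1/3456
  (W=0, U=2, V=1, X=1, Y=1, Z=4) weight 1/3456
  (W=0, U=2, V=2, X=1, Y=1, Z=2) weight 1/3456
  (W=0, U=2, V=2, X=1, Y=1, Z=3) weight 1/3456
  (W=0, U=3, V=0, X=1, Y=0, Z=2) weight 1/864
  … 63 more
Group by Y:
  weight(Y=0) = 25/576
  weight(Y=1) = 13/576
Total weight = 25/576 + 13/576 = 19/288
P(Y=0 | obs) = 25/576 / 19/288 = 25/38
P(Y=1 | obs) = 13/576 / 19/288 = 13/38

P(Y = 1 | obs) = 13/38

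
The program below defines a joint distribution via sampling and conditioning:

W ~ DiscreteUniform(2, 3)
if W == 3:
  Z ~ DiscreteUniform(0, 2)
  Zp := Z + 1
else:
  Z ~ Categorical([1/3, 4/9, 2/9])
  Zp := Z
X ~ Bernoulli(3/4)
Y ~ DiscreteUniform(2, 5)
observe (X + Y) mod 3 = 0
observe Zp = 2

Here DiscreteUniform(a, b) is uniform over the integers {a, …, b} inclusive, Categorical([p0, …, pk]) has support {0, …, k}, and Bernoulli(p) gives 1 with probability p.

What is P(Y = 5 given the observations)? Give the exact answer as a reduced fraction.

Enumerate traces; 6 have nonzero weight after conditioning:
  (W=2, Z=2, X=0, Y=3) weight 1/144
  (W=2, Z=2, X=1, Y=2) weight 1/48
  (W=2, Z=2, X=1, Y=5) weight 1/48
  (W=3, Z=1, X=0, Y=3) weight 1/96
  (W=3, Z=1, X=1, Y=2) weight 1/32
  (W=3, Z=1, X=1, Y=5) weight 1/32
Group by Y:
  weight(Y=2) = 5/96
  weight(Y=3) = 5/288
  weight(Y=5) = 5/96
Total weight = 5/96 + 5/288 + 5/96 = 35/288
P(Y=2 | obs) = 5/96 / 35/288 = 3/7
P(Y=3 | obs) = 5/288 / 35/288 = 1/7
P(Y=5 | obs) = 5/96 / 35/288 = 3/7

P(Y = 5 | obs) = 3/7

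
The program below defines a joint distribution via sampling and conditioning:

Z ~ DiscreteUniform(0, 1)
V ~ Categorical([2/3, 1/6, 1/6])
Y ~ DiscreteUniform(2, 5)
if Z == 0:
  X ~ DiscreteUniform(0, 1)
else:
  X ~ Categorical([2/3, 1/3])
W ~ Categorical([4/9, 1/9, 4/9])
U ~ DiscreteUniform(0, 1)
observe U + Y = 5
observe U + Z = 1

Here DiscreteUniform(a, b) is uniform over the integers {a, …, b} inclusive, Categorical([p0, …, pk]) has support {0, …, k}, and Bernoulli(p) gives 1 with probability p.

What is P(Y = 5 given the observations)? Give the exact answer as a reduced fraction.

P(Y = 5 | obs) = 1/2

Enumerate traces; 36 have nonzero weight after conditioning:
  (Z=0, V=0, Y=4, X=0, W=0, U=1) weight 1/108
  (Z=0, V=0, Y=4, X=0, W=1, U=1) weight 1/432
  (Z=0, V=0, Y=4, X=0, W=2, U=1) weight 1/108
  (Z=0, V=0, Y=4, X=1, W=0, U=1) weight 1/108
  (Z=0, V=0, Y=4, X=1, W=1, U=1) weight 1/432
  (Z=0, V=0, Y=4, X=1, W=2, U=1) weight 1/108
  (Z=0, V=1, Y=4, X=0, W=0, U=1) weight 1/432
  (Z=0, V=1, Y=4, X=0, W=1, U=1) weight 1/1728
  (Z=1, V=0, Y=5, X=0, W=0, U=0) weight 1/81
  … 27 more
Group by Y:
  weight(Y=4) = 1/16
  weight(Y=5) = 1/16
Total weight = 1/16 + 1/16 = 1/8
P(Y=4 | obs) = 1/16 / 1/8 = 1/2
P(Y=5 | obs) = 1/16 / 1/8 = 1/2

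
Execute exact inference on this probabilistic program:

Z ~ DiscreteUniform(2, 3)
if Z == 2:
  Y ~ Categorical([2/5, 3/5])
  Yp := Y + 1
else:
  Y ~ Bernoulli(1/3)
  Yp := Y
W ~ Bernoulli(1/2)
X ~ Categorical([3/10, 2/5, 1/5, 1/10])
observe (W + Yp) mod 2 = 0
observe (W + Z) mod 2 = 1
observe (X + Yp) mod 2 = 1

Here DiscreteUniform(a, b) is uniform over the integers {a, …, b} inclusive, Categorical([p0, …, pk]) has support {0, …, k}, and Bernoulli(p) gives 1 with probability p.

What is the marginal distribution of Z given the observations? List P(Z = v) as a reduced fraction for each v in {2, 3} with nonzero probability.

Enumerate traces; 4 have nonzero weight after conditioning:
  (Z=2, Y=0, W=1, X=0) weight 3/100
  (Z=2, Y=0, W=1, X=2) weight 1/50
  (Z=3, Y=0, W=0, X=1) weight 1/15
  (Z=3, Y=0, W=0, X=3) weight 1/60
Group by Z:
  weight(Z=2) = 1/20
  weight(Z=3) = 1/12
Total weight = 1/20 + 1/12 = 2/15
P(Z=2 | obs) = 1/20 / 2/15 = 3/8
P(Z=3 | obs) = 1/12 / 2/15 = 5/8

P(Z=2) = 3/8, P(Z=3) = 5/8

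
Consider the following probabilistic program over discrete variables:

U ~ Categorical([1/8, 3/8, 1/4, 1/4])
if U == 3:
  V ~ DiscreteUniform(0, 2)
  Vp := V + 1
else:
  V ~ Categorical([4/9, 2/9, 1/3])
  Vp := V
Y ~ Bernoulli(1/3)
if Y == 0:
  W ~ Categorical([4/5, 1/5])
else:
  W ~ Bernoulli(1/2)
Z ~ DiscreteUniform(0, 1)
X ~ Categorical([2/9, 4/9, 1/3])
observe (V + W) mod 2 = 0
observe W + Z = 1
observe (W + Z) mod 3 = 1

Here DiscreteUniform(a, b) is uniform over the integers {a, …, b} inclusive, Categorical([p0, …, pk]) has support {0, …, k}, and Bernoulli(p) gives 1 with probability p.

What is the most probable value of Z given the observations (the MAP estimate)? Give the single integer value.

argmax_v P(Z = v | obs) = 1

Enumerate traces; 72 have nonzero weight after conditioning:
  (U=0, V=0, Y=0, W=0, Z=1, X=0) weight 4/1215
  (U=0, V=0, Y=0, W=0, Z=1, X=1) weight 8/1215
  (U=0, V=0, Y=0, W=0, Z=1, X=2) weight 2/405
  (U=0, V=0, Y=1, W=0, Z=1, X=0) weight 1/972
  (U=0, V=0, Y=1, W=0, Z=1, X=1) weight 1/486
  (U=0, V=0, Y=1, W=0, Z=1, X=2) weight 1/648
  (U=0, V=1, Y=0, W=1, Z=0, X=0) weight 1/2430
  (U=0, V=1, Y=0, W=1, Z=0, X=1) weight 1/1215
  … 64 more
Group by Z:
  weight(Z=0) = 3/80
  weight(Z=1) = 21/80
Total weight = 3/80 + 21/80 = 3/10
P(Z=0 | obs) = 3/80 / 3/10 = 1/8
P(Z=1 | obs) = 21/80 / 3/10 = 7/8
argmax = 1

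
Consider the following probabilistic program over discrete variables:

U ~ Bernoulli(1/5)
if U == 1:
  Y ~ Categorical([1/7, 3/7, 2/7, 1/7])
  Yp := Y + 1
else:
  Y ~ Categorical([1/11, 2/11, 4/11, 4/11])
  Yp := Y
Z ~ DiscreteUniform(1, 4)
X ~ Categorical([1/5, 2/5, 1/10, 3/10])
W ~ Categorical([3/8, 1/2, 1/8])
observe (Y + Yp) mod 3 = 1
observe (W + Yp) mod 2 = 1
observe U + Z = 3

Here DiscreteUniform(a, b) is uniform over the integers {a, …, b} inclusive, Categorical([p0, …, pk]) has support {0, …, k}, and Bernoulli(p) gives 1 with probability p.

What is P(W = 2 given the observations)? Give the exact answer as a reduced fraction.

Enumerate traces; 16 have nonzero weight after conditioning:
  (U=0, Y=2, Z=3, X=0, W=1) weight 2/275
  (U=0, Y=2, Z=3, X=1, W=1) weight 4/275
  (U=0, Y=2, Z=3, X=2, W=1) weight 1/275
  (U=0, Y=2, Z=3, X=3, W=1) weight 3/275
  (U=1, Y=0, Z=2, X=0, W=0) weight 3/5600
  (U=1, Y=0, Z=2, X=0, W=2) weight 1/5600
  (U=1, Y=0, Z=2, X=1, W=0) weight 3/2800
  (U=1, Y=0, Z=2, X=1, W=2) weight 1/2800
  … 8 more
Group by W:
  weight(W=0) = 3/1120
  weight(W=1) = 123/3080
  weight(W=2) = 1/1120
Total weight = 3/1120 + 123/3080 + 1/1120 = 67/1540
P(W=0 | obs) = 3/1120 / 67/1540 = 33/536
P(W=1 | obs) = 123/3080 / 67/1540 = 123/134
P(W=2 | obs) = 1/1120 / 67/1540 = 11/536

P(W = 2 | obs) = 11/536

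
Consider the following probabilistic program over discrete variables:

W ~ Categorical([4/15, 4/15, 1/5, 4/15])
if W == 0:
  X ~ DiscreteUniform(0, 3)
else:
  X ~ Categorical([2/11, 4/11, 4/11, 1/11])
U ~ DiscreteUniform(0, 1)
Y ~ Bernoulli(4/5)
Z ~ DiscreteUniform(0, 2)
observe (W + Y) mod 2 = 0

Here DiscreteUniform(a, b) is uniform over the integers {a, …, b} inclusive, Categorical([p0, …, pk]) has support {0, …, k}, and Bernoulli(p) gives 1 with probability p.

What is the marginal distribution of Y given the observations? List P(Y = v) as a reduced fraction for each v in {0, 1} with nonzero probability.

P(Y=0) = 7/39, P(Y=1) = 32/39

Enumerate traces; 96 have nonzero weight after conditioning:
  (W=0, X=0, U=0, Y=0, Z=0) weight 1/450
  (W=0, X=0, U=0, Y=0, Z=1) weight 1/450
  (W=0, X=0, U=0, Y=0, Z=2) weight 1/450
  (W=0, X=0, U=1, Y=0, Z=0) weight 1/450
  (W=0, X=0, U=1, Y=0, Z=1) weight 1/450
  (W=0, X=0, U=1, Y=0, Z=2) weight 1/450
  (W=0, X=1, U=0, Y=0, Z=0) weight 1/450
  (W=0, X=1, U=0, Y=0, Z=1) weight 1/450
  (W=1, X=0, U=0, Y=1, Z=0) weight 16/2475
  … 87 more
Group by Y:
  weight(Y=0) = 7/75
  weight(Y=1) = 32/75
Total weight = 7/75 + 32/75 = 13/25
P(Y=0 | obs) = 7/75 / 13/25 = 7/39
P(Y=1 | obs) = 32/75 / 13/25 = 32/39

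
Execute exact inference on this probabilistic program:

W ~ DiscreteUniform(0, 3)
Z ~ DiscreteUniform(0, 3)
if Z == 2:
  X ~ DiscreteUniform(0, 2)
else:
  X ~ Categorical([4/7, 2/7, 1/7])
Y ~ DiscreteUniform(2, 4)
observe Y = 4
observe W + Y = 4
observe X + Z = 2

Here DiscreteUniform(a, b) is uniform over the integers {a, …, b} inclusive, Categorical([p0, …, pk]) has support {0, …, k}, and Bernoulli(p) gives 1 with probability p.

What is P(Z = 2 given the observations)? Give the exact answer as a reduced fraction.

Enumerate traces; 3 have nonzero weight after conditioning:
  (W=0, Z=0, X=2, Y=4) weight 1/336
  (W=0, Z=1, X=1, Y=4) weight 1/168
  (W=0, Z=2, X=0, Y=4) weight 1/144
Group by Z:
  weight(Z=0) = 1/336
  weight(Z=1) = 1/168
  weight(Z=2) = 1/144
Total weight = 1/336 + 1/168 + 1/144 = 1/63
P(Z=0 | obs) = 1/336 / 1/63 = 3/16
P(Z=1 | obs) = 1/168 / 1/63 = 3/8
P(Z=2 | obs) = 1/144 / 1/63 = 7/16

P(Z = 2 | obs) = 7/16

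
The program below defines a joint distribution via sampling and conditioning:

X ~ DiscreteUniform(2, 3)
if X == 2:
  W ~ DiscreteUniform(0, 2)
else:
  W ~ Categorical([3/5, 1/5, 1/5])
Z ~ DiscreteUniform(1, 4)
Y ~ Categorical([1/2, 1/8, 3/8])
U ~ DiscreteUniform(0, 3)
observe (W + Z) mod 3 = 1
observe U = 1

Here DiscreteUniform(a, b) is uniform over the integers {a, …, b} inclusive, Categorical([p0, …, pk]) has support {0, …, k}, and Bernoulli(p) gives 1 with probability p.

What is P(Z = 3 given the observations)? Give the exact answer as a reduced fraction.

P(Z = 3 | obs) = 2/11

Enumerate traces; 24 have nonzero weight after conditioning:
  (X=2, W=0, Z=1, Y=0, U=1) weight 1/192
  (X=2, W=0, Z=1, Y=1, U=1) weight 1/768
  (X=2, W=0, Z=1, Y=2, U=1) weight 1/256
  (X=2, W=0, Z=4, Y=0, U=1) weight 1/192
  (X=2, W=0, Z=4, Y=1, U=1) weight 1/768
  (X=2, W=0, Z=4, Y=2, U=1) weight 1/256
  (X=2, W=1, Z=3, Y=0, U=1) weight 1/192
  (X=2, W=1, Z=3, Y=1, U=1) weight 1/768
  (X=2, W=2, Z=2, Y=0, U=1) weight 1/192
  … 15 more
Group by Z:
  weight(Z=1) = 7/240
  weight(Z=2) = 1/60
  weight(Z=3) = 1/60
  weight(Z=4) = 7/240
Total weight = 7/240 + 1/60 + 1/60 + 7/240 = 11/120
P(Z=1 | obs) = 7/240 / 11/120 = 7/22
P(Z=2 | obs) = 1/60 / 11/120 = 2/11
P(Z=3 | obs) = 1/60 / 11/120 = 2/11
P(Z=4 | obs) = 7/240 / 11/120 = 7/22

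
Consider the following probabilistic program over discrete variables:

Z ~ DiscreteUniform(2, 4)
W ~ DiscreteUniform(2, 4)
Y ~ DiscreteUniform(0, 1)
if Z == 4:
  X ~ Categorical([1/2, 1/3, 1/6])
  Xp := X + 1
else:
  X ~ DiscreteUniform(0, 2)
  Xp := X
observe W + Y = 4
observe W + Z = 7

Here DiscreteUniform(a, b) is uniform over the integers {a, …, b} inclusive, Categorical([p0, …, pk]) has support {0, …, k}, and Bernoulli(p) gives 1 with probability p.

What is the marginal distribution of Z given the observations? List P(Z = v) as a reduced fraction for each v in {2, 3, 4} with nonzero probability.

P(Z=3) = 1/2, P(Z=4) = 1/2

Enumerate traces; 6 have nonzero weight after conditioning:
  (Z=3, W=4, Y=0, X=0) weight 1/54
  (Z=3, W=4, Y=0, X=1) weight 1/54
  (Z=3, W=4, Y=0, X=2) weight 1/54
  (Z=4, W=3, Y=1, X=0) weight 1/36
  (Z=4, W=3, Y=1, X=1) weight 1/54
  (Z=4, W=3, Y=1, X=2) weight 1/108
Group by Z:
  weight(Z=3) = 1/18
  weight(Z=4) = 1/18
Total weight = 1/18 + 1/18 = 1/9
P(Z=3 | obs) = 1/18 / 1/9 = 1/2
P(Z=4 | obs) = 1/18 / 1/9 = 1/2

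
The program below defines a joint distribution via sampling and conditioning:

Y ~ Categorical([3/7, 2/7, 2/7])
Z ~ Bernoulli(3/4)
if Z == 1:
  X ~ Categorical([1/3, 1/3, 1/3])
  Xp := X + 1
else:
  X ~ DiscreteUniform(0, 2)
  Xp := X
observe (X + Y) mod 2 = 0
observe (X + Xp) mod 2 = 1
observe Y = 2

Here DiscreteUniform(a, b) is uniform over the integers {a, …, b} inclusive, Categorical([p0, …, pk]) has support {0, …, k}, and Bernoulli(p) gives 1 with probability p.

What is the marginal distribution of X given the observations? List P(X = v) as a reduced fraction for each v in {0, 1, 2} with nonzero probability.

P(X=0) = 1/2, P(X=2) = 1/2

Enumerate traces; 2 have nonzero weight after conditioning:
  (Y=2, Z=1, X=0) weight 1/14
  (Y=2, Z=1, X=2) weight 1/14
Group by X:
  weight(X=0) = 1/14
  weight(X=2) = 1/14
Total weight = 1/14 + 1/14 = 1/7
P(X=0 | obs) = 1/14 / 1/7 = 1/2
P(X=2 | obs) = 1/14 / 1/7 = 1/2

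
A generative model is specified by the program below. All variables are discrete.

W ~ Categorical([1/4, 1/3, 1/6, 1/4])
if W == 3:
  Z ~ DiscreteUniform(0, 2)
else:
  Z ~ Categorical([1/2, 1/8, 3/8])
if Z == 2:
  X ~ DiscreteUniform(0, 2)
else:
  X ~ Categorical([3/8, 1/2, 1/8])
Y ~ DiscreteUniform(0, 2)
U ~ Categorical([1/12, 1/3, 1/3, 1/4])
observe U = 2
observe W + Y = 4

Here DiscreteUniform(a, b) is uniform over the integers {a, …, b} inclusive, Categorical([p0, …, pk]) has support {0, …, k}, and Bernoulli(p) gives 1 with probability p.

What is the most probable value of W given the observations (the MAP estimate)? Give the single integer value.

Enumerate traces; 18 have nonzero weight after conditioning:
  (W=2, Z=0, X=0, Y=2, U=2) weight 1/288
  (W=2, Z=0, X=1, Y=2, U=2) weight 1/216
  (W=2, Z=0, X=2, Y=2, U=2) weight 1/864
  (W=2, Z=1, X=0, Y=2, U=2) weight 1/1152
  (W=2, Z=1, X=1, Y=2, U=2) weight 1/864
  (W=2, Z=1, X=2, Y=2, U=2) weight 1/3456
  (W=2, Z=2, X=0, Y=2, U=2) weight 1/432
  (W=2, Z=2, X=1, Y=2, U=2) weight 1/432
  (W=3, Z=0, X=0, Y=1, U=2) weight 1/288
  … 9 more
Group by W:
  weight(W=2) = 1/54
  weight(W=3) = 1/36
Total weight = 1/54 + 1/36 = 5/108
P(W=2 | obs) = 1/54 / 5/108 = 2/5
P(W=3 | obs) = 1/36 / 5/108 = 3/5
argmax = 3

argmax_v P(W = v | obs) = 3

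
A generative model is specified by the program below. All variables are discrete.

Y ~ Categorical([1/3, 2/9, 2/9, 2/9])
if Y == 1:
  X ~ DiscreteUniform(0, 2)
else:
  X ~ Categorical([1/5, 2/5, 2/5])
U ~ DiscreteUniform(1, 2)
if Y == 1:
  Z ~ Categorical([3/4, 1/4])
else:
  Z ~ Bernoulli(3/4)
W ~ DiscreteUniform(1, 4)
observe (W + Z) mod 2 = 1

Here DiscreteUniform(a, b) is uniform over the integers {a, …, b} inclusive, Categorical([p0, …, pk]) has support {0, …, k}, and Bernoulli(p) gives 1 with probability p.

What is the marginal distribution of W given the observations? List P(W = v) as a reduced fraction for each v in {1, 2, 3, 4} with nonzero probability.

Enumerate traces; 96 have nonzero weight after conditioning:
  (Y=0, X=0, U=1, Z=0, W=1) weight 1/480
  (Y=0, X=0, U=1, Z=0, W=3) weight 1/480
  (Y=0, X=0, U=1, Z=1, W=2) weight 1/160
  (Y=0, X=0, U=1, Z=1, W=4) weight 1/160
  (Y=0, X=0, U=2, Z=0, W=1) weight 1/480
  (Y=0, X=0, U=2, Z=0, W=3) weight 1/480
  (Y=0, X=0, U=2, Z=1, W=2) weight 1/160
  (Y=0, X=0, U=2, Z=1, W=4) weight 1/160
  … 88 more
Group by W:
  weight(W=1) = 13/144
  weight(W=2) = 23/144
  weight(W=3) = 13/144
  weight(W=4) = 23/144
Total weight = 13/144 + 23/144 + 13/144 + 23/144 = 1/2
P(W=1 | obs) = 13/144 / 1/2 = 13/72
P(W=2 | obs) = 23/144 / 1/2 = 23/72
P(W=3 | obs) = 13/144 / 1/2 = 13/72
P(W=4 | obs) = 23/144 / 1/2 = 23/72

P(W=1) = 13/72, P(W=2) = 23/72, P(W=3) = 13/72, P(W=4) = 23/72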